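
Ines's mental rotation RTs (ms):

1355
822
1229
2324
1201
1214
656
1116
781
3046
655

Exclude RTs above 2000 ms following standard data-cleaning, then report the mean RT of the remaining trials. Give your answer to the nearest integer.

Excluded: 2324, 3046
Retained (n=9): Σ = 9029
Mean = 9029/9 = 1003.2222

1003 ms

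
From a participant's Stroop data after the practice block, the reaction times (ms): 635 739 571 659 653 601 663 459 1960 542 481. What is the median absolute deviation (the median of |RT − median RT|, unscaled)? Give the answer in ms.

64 ms

Sorted: 459, 481, 542, 571, 601, 635, 653, 659, 663, 739, 1960 → median = 635
|x − 635|: 0, 104, 64, 24, 18, 34, 28, 176, 1325, 93, 154
Sorted deviations: 0, 18, 24, 28, 34, 64, 93, 104, 154, 176, 1325 → MAD = 64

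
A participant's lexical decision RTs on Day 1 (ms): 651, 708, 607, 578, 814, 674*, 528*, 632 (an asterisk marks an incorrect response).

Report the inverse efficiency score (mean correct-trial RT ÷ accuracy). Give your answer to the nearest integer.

Correct trials (n=6): 651, 708, 607, 578, 814, 632
Mean correct RT = 3990/6 = 665.0000 ms
Proportion correct = 6/8
IES = 665.0000 / (6/8) = 886.667 ms

887 ms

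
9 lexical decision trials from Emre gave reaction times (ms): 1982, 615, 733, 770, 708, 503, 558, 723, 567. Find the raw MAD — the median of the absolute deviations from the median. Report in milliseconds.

93 ms

Sorted: 503, 558, 567, 615, 708, 723, 733, 770, 1982 → median = 708
|x − 708|: 1274, 93, 25, 62, 0, 205, 150, 15, 141
Sorted deviations: 0, 15, 25, 62, 93, 141, 150, 205, 1274 → MAD = 93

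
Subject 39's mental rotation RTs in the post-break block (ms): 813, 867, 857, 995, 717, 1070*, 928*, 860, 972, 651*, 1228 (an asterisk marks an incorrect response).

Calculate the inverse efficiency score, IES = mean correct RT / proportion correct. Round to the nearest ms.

Correct trials (n=8): 813, 867, 857, 995, 717, 860, 972, 1228
Mean correct RT = 7309/8 = 913.6250 ms
Proportion correct = 8/11
IES = 913.6250 / (8/11) = 1256.234 ms

1256 ms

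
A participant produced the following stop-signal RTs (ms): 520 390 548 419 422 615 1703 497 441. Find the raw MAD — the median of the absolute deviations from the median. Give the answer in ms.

Sorted: 390, 419, 422, 441, 497, 520, 548, 615, 1703 → median = 497
|x − 497|: 23, 107, 51, 78, 75, 118, 1206, 0, 56
Sorted deviations: 0, 23, 51, 56, 75, 78, 107, 118, 1206 → MAD = 75

75 ms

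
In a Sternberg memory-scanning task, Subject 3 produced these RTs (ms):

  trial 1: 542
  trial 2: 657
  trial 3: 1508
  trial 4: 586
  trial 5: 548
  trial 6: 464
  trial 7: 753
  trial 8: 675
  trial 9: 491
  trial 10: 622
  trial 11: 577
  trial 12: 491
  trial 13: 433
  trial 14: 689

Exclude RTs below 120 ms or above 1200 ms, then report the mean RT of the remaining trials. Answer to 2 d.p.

579.08 ms

Excluded: 1508
Retained (n=13): Σ = 7528
Mean = 7528/13 = 579.0769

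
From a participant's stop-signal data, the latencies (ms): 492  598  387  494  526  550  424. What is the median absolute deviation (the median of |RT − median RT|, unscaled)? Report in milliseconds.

Sorted: 387, 424, 492, 494, 526, 550, 598 → median = 494
|x − 494|: 2, 104, 107, 0, 32, 56, 70
Sorted deviations: 0, 2, 32, 56, 70, 104, 107 → MAD = 56

56 ms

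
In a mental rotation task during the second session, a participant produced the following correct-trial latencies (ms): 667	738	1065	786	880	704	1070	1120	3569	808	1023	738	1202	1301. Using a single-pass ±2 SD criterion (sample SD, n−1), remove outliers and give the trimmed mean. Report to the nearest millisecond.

n = 14, ΣRT = 15671, M = 1119.357
Σ(x−M)² = 6988627.21; s = √(6988627.21/13) = 733.203
Cutoffs: 1119.357 ± 2·733.203 → [-347.0, 2585.8]
Outside: 3569 → excluded.
Retained (n=13): Σ = 12102, mean = 12102/13 = 930.923

931 ms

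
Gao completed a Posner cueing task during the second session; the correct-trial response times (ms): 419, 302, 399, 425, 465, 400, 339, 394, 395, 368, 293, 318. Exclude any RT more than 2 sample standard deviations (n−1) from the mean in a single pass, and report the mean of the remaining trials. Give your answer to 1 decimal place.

n = 12, ΣRT = 4517, M = 376.417
Σ(x−M)² = 31120.92; s = √(31120.92/11) = 53.190
Cutoffs: 376.417 ± 2·53.190 → [270.0, 482.8]
No RTs fall outside the cutoffs; all 12 retained. Mean = 4517/12 = 376.417

376.4 ms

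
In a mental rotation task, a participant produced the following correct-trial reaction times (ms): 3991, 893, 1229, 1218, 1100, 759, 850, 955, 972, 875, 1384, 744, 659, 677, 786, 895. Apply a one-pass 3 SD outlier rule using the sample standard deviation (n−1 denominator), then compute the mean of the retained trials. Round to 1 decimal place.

n = 16, ΣRT = 17987, M = 1124.188
Σ(x−M)² = 9410172.44; s = √(9410172.44/15) = 792.051
Cutoffs: 1124.188 ± 3·792.051 → [-1252.0, 3500.3]
Outside: 3991 → excluded.
Retained (n=15): Σ = 13996, mean = 13996/15 = 933.067

933.1 ms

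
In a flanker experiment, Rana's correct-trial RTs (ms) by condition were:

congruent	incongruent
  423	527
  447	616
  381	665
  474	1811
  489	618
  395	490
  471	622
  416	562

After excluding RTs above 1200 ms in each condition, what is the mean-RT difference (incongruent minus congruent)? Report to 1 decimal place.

incongruent: exclude 1811
M(congruent) = 3496/8 = 437.000
M(incongruent) = 4100/7 = 585.714
Difference = 585.714 − 437.000 = 148.714 ms

148.7 ms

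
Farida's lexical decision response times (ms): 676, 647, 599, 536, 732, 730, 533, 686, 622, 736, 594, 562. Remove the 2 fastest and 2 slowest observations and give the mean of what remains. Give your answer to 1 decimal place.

Sorted: 533, 536, 562, 594, 599, 622, 647, 676, 686, 730, 732, 736
Drop lowest 2 (533, 536) and highest 2 (732, 736)
Remaining (n=8): Σ = 5116, mean = 5116/8 = 639.500

639.5 ms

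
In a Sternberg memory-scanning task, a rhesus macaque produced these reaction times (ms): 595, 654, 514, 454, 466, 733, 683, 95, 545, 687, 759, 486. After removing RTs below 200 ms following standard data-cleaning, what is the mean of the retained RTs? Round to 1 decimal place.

Excluded: 95
Retained (n=11): Σ = 6576
Mean = 6576/11 = 597.8182

597.8 ms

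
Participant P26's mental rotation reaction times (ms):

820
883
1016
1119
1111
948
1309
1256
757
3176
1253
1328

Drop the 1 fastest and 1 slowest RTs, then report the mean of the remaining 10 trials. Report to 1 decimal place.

Sorted: 757, 820, 883, 948, 1016, 1111, 1119, 1253, 1256, 1309, 1328, 3176
Drop lowest 1 (757) and highest 1 (3176)
Remaining (n=10): Σ = 11043, mean = 11043/10 = 1104.300

1104.3 ms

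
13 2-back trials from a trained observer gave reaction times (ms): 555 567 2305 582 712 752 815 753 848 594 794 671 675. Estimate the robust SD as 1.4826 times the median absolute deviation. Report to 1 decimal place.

Sorted: 555, 567, 582, 594, 671, 675, 712, 752, 753, 794, 815, 848, 2305 → median = 712
|x − 712| sorted: 0, 37, 40, 41, 41, 82, 103, 118, 130, 136, 145, 157, 1593 → MAD = 103
Robust SD ≈ 1.4826 × 103 = 152.708

152.7 ms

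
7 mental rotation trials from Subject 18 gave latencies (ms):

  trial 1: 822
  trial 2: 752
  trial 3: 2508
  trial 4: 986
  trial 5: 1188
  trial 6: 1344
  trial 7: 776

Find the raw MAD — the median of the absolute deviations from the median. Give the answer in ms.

Sorted: 752, 776, 822, 986, 1188, 1344, 2508 → median = 986
|x − 986|: 164, 234, 1522, 0, 202, 358, 210
Sorted deviations: 0, 164, 202, 210, 234, 358, 1522 → MAD = 210

210 ms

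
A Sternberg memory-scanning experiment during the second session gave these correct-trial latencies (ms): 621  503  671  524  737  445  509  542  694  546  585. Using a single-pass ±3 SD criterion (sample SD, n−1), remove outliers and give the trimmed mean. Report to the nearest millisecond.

n = 11, ΣRT = 6377, M = 579.727
Σ(x−M)² = 82562.18; s = √(82562.18/10) = 90.864
Cutoffs: 579.727 ± 3·90.864 → [307.1, 852.3]
No RTs fall outside the cutoffs; all 11 retained. Mean = 6377/11 = 579.727

580 ms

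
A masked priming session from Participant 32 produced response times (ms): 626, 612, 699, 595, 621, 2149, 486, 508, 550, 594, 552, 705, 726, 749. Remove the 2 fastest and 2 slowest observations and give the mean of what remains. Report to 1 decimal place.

Sorted: 486, 508, 550, 552, 594, 595, 612, 621, 626, 699, 705, 726, 749, 2149
Drop lowest 2 (486, 508) and highest 2 (749, 2149)
Remaining (n=10): Σ = 6280, mean = 6280/10 = 628.000

628.0 ms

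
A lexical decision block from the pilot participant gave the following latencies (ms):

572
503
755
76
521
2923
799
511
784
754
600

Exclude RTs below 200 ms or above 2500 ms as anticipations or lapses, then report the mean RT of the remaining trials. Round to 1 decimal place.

Excluded: 76, 2923
Retained (n=9): Σ = 5799
Mean = 5799/9 = 644.3333

644.3 ms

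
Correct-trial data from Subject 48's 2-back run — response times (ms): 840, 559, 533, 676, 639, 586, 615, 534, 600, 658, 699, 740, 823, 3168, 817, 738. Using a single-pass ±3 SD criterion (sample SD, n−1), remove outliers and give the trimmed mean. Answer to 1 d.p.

670.5 ms

n = 16, ΣRT = 13225, M = 826.562
Σ(x−M)² = 5997805.94; s = √(5997805.94/15) = 632.340
Cutoffs: 826.562 ± 3·632.340 → [-1070.5, 2723.6]
Outside: 3168 → excluded.
Retained (n=15): Σ = 10057, mean = 10057/15 = 670.467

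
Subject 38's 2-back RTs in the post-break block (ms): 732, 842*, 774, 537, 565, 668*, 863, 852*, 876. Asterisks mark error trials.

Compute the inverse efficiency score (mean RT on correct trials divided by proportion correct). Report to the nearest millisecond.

Correct trials (n=6): 732, 774, 537, 565, 863, 876
Mean correct RT = 4347/6 = 724.5000 ms
Proportion correct = 6/9
IES = 724.5000 / (6/9) = 1086.750 ms

1087 ms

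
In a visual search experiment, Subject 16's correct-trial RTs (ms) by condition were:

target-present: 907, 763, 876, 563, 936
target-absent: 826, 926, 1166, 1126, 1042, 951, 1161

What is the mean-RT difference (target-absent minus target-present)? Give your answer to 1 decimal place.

M(target-present) = 4045/5 = 809.000
M(target-absent) = 7198/7 = 1028.286
Difference = 1028.286 − 809.000 = 219.286 ms

219.3 ms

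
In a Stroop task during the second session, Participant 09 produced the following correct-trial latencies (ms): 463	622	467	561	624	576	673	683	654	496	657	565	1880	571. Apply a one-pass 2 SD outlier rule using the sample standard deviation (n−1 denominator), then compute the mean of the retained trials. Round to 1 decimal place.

585.5 ms

n = 14, ΣRT = 9492, M = 678.000
Σ(x−M)² = 1624104.00; s = √(1624104.00/13) = 353.456
Cutoffs: 678.000 ± 2·353.456 → [-28.9, 1384.9]
Outside: 1880 → excluded.
Retained (n=13): Σ = 7612, mean = 7612/13 = 585.538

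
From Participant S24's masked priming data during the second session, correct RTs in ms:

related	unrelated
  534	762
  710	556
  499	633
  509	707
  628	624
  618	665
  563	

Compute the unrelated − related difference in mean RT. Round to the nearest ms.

M(related) = 4061/7 = 580.143
M(unrelated) = 3947/6 = 657.833
Difference = 657.833 − 580.143 = 77.690 ms

78 ms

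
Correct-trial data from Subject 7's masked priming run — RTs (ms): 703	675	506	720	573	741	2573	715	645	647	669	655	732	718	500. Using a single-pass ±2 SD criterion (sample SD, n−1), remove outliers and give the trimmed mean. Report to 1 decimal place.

n = 15, ΣRT = 11772, M = 784.800
Σ(x−M)² = 3507136.40; s = √(3507136.40/14) = 500.509
Cutoffs: 784.800 ± 2·500.509 → [-216.2, 1785.8]
Outside: 2573 → excluded.
Retained (n=14): Σ = 9199, mean = 9199/14 = 657.071

657.1 ms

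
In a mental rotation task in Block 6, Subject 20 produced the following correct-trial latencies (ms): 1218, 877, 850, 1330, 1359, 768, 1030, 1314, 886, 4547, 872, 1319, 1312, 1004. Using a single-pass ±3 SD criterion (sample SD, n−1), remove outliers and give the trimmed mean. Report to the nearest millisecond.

n = 14, ΣRT = 18686, M = 1334.714
Σ(x−M)² = 11717492.86; s = √(11717492.86/13) = 949.392
Cutoffs: 1334.714 ± 3·949.392 → [-1513.5, 4182.9]
Outside: 4547 → excluded.
Retained (n=13): Σ = 14139, mean = 14139/13 = 1087.615

1088 ms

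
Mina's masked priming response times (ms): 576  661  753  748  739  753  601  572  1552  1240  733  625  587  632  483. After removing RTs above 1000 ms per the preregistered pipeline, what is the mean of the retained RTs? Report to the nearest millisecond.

651 ms

Excluded: 1240, 1552
Retained (n=13): Σ = 8463
Mean = 8463/13 = 651.0000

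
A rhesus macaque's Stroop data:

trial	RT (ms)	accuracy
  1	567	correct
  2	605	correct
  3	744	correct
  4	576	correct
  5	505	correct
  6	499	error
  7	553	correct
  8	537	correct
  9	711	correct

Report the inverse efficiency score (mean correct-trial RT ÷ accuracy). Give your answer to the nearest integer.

675 ms

Correct trials (n=8): 567, 605, 744, 576, 505, 553, 537, 711
Mean correct RT = 4798/8 = 599.7500 ms
Proportion correct = 8/9
IES = 599.7500 / (8/9) = 674.719 ms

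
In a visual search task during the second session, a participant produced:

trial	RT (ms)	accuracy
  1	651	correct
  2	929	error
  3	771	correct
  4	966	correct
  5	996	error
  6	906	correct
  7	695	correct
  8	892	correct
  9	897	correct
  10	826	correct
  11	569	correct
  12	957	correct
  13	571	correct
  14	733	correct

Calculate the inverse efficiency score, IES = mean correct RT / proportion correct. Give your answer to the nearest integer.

917 ms

Correct trials (n=12): 651, 771, 966, 906, 695, 892, 897, 826, 569, 957, 571, 733
Mean correct RT = 9434/12 = 786.1667 ms
Proportion correct = 12/14
IES = 786.1667 / (12/14) = 917.194 ms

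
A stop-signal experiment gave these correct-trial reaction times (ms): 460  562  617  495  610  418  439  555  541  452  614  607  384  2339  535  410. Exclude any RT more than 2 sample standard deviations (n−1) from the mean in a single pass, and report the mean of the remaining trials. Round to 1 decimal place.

n = 16, ΣRT = 10038, M = 627.375
Σ(x−M)² = 3218269.75; s = √(3218269.75/15) = 463.197
Cutoffs: 627.375 ± 2·463.197 → [-299.0, 1553.8]
Outside: 2339 → excluded.
Retained (n=15): Σ = 7699, mean = 7699/15 = 513.267

513.3 ms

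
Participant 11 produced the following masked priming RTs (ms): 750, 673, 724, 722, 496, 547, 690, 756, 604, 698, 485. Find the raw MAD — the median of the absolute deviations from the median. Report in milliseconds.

Sorted: 485, 496, 547, 604, 673, 690, 698, 722, 724, 750, 756 → median = 690
|x − 690|: 60, 17, 34, 32, 194, 143, 0, 66, 86, 8, 205
Sorted deviations: 0, 8, 17, 32, 34, 60, 66, 86, 143, 194, 205 → MAD = 60

60 ms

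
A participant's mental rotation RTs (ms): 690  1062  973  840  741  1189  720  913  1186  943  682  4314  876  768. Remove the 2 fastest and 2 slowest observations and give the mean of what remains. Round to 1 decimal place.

Sorted: 682, 690, 720, 741, 768, 840, 876, 913, 943, 973, 1062, 1186, 1189, 4314
Drop lowest 2 (682, 690) and highest 2 (1189, 4314)
Remaining (n=10): Σ = 9022, mean = 9022/10 = 902.200

902.2 ms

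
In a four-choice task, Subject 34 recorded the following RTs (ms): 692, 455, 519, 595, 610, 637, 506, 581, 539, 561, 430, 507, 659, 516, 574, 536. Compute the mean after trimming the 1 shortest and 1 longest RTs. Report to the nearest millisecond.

557 ms

Sorted: 430, 455, 506, 507, 516, 519, 536, 539, 561, 574, 581, 595, 610, 637, 659, 692
Drop lowest 1 (430) and highest 1 (692)
Remaining (n=14): Σ = 7795, mean = 7795/14 = 556.786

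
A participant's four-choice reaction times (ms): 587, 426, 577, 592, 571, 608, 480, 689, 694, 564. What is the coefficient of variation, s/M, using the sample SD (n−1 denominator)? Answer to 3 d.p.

n = 10, Σ = 5788, M = 578.8000
Σ(x−M)² = 59901.600; s = √(59901.600/9) = 81.5827
CV = 81.5827 / 578.8000 = 0.14095

0.141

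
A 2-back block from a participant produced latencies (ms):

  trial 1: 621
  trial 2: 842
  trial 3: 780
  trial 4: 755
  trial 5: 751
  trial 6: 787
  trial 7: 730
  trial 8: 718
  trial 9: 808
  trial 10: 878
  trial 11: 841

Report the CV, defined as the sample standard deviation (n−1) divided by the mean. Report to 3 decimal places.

n = 11, Σ = 8511, M = 773.7273
Σ(x−M)² = 50660.182; s = √(50660.182/10) = 71.1760
CV = 71.1760 / 773.7273 = 0.09199

0.092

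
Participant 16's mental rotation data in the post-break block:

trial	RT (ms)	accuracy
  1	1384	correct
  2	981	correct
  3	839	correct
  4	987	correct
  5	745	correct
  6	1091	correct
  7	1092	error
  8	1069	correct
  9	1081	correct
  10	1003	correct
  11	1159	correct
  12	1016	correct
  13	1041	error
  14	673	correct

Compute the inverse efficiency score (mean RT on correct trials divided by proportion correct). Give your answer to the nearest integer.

Correct trials (n=12): 1384, 981, 839, 987, 745, 1091, 1069, 1081, 1003, 1159, 1016, 673
Mean correct RT = 12028/12 = 1002.3333 ms
Proportion correct = 12/14
IES = 1002.3333 / (12/14) = 1169.389 ms

1169 ms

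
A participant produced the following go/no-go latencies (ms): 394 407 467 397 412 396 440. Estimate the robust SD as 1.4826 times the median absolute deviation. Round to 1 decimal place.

16.3 ms

Sorted: 394, 396, 397, 407, 412, 440, 467 → median = 407
|x − 407| sorted: 0, 5, 10, 11, 13, 33, 60 → MAD = 11
Robust SD ≈ 1.4826 × 11 = 16.309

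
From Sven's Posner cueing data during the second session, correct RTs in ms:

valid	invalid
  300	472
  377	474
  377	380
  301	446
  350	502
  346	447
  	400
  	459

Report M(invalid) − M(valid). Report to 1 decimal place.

105.7 ms

M(valid) = 2051/6 = 341.833
M(invalid) = 3580/8 = 447.500
Difference = 447.500 − 341.833 = 105.667 ms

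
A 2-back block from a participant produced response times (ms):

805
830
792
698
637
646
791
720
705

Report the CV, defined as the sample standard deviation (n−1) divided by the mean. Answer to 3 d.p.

n = 9, Σ = 6624, M = 736.0000
Σ(x−M)² = 40320.000; s = √(40320.000/8) = 70.9930
CV = 70.9930 / 736.0000 = 0.09646

0.096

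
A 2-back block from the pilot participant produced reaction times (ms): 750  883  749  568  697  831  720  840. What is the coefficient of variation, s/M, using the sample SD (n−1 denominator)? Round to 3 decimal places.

n = 8, Σ = 6038, M = 754.7500
Σ(x−M)² = 69003.500; s = √(69003.500/7) = 99.2857
CV = 99.2857 / 754.7500 = 0.13155

0.132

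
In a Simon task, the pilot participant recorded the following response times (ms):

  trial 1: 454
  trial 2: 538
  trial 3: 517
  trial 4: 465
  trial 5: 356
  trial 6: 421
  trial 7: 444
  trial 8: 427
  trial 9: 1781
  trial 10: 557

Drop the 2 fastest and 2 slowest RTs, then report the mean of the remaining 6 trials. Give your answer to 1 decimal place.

Sorted: 356, 421, 427, 444, 454, 465, 517, 538, 557, 1781
Drop lowest 2 (356, 421) and highest 2 (557, 1781)
Remaining (n=6): Σ = 2845, mean = 2845/6 = 474.167

474.2 ms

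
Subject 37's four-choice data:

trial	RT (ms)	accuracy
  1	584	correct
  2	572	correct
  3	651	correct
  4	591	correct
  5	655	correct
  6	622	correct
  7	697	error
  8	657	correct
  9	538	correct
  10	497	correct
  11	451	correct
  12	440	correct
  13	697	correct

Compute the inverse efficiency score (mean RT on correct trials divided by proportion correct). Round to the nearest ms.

Correct trials (n=12): 584, 572, 651, 591, 655, 622, 657, 538, 497, 451, 440, 697
Mean correct RT = 6955/12 = 579.5833 ms
Proportion correct = 12/13
IES = 579.5833 / (12/13) = 627.882 ms

628 ms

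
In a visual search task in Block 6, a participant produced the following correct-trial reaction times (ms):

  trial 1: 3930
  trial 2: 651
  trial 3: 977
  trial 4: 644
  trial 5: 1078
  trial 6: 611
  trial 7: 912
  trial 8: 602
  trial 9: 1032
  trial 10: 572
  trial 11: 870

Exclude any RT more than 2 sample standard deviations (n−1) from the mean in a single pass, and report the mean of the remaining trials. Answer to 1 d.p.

n = 11, ΣRT = 11879, M = 1079.909
Σ(x−M)² = 9288386.91; s = √(9288386.91/10) = 963.763
Cutoffs: 1079.909 ± 2·963.763 → [-847.6, 3007.4]
Outside: 3930 → excluded.
Retained (n=10): Σ = 7949, mean = 7949/10 = 794.900

794.9 ms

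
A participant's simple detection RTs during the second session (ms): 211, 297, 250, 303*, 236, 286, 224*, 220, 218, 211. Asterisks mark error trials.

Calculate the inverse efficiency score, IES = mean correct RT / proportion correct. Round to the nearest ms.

Correct trials (n=8): 211, 297, 250, 236, 286, 220, 218, 211
Mean correct RT = 1929/8 = 241.1250 ms
Proportion correct = 8/10
IES = 241.1250 / (8/10) = 301.406 ms

301 ms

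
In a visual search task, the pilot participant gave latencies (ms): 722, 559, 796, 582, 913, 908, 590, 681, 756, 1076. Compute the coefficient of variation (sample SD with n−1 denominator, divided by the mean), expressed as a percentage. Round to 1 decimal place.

n = 10, Σ = 7583, M = 758.3000
Σ(x−M)² = 255122.100; s = √(255122.100/9) = 168.3654
CV = 168.3654 / 758.3000 = 0.22203 = 22.203%

22.2%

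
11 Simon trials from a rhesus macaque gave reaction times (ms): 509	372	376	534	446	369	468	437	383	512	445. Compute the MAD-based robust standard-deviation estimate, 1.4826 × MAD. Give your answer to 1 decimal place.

Sorted: 369, 372, 376, 383, 437, 445, 446, 468, 509, 512, 534 → median = 445
|x − 445| sorted: 0, 1, 8, 23, 62, 64, 67, 69, 73, 76, 89 → MAD = 64
Robust SD ≈ 1.4826 × 64 = 94.886

94.9 ms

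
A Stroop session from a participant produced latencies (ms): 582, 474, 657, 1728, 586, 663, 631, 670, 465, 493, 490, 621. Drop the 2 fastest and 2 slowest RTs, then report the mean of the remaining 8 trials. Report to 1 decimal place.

590.4 ms

Sorted: 465, 474, 490, 493, 582, 586, 621, 631, 657, 663, 670, 1728
Drop lowest 2 (465, 474) and highest 2 (670, 1728)
Remaining (n=8): Σ = 4723, mean = 4723/8 = 590.375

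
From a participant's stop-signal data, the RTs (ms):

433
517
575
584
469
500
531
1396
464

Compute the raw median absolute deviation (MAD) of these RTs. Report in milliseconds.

53 ms

Sorted: 433, 464, 469, 500, 517, 531, 575, 584, 1396 → median = 517
|x − 517|: 84, 0, 58, 67, 48, 17, 14, 879, 53
Sorted deviations: 0, 14, 17, 48, 53, 58, 67, 84, 879 → MAD = 53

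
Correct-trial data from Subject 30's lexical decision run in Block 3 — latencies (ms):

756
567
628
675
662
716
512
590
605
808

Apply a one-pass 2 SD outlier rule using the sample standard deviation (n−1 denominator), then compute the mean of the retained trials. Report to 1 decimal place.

651.9 ms

n = 10, ΣRT = 6519, M = 651.900
Σ(x−M)² = 73330.90; s = √(73330.90/9) = 90.266
Cutoffs: 651.900 ± 2·90.266 → [471.4, 832.4]
No RTs fall outside the cutoffs; all 10 retained. Mean = 6519/10 = 651.900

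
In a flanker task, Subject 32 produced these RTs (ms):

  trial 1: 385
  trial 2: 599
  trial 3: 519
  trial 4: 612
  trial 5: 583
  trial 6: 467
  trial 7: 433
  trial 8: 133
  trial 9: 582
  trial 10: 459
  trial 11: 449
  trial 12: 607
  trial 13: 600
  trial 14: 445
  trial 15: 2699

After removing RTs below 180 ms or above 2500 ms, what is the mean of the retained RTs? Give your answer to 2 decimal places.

518.46 ms

Excluded: 133, 2699
Retained (n=13): Σ = 6740
Mean = 6740/13 = 518.4615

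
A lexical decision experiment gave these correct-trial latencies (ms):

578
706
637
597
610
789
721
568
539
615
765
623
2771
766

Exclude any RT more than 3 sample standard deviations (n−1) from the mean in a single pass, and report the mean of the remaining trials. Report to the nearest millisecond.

655 ms

n = 14, ΣRT = 11285, M = 806.071
Σ(x−M)² = 4242564.93; s = √(4242564.93/13) = 571.272
Cutoffs: 806.071 ± 3·571.272 → [-907.7, 2519.9]
Outside: 2771 → excluded.
Retained (n=13): Σ = 8514, mean = 8514/13 = 654.923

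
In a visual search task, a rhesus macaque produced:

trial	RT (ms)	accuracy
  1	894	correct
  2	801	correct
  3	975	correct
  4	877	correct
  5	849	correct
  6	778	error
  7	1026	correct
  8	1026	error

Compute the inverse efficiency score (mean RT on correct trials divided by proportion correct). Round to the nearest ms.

1205 ms

Correct trials (n=6): 894, 801, 975, 877, 849, 1026
Mean correct RT = 5422/6 = 903.6667 ms
Proportion correct = 6/8
IES = 903.6667 / (6/8) = 1204.889 ms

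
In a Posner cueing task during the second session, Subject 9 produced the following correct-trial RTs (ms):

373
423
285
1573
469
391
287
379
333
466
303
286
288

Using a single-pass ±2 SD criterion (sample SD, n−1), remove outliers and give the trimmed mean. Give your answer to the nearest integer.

n = 13, ΣRT = 5856, M = 450.462
Σ(x−M)² = 1419155.23; s = √(1419155.23/12) = 343.894
Cutoffs: 450.462 ± 2·343.894 → [-237.3, 1138.2]
Outside: 1573 → excluded.
Retained (n=12): Σ = 4283, mean = 4283/12 = 356.917

357 ms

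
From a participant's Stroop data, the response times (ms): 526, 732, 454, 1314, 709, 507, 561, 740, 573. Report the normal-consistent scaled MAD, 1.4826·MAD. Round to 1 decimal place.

Sorted: 454, 507, 526, 561, 573, 709, 732, 740, 1314 → median = 573
|x − 573| sorted: 0, 12, 47, 66, 119, 136, 159, 167, 741 → MAD = 119
Robust SD ≈ 1.4826 × 119 = 176.429

176.4 ms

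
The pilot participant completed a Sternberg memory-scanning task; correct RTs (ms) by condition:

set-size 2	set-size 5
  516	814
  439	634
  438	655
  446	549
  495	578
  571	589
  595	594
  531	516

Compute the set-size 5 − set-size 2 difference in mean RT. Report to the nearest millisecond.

M(set-size 2) = 4031/8 = 503.875
M(set-size 5) = 4929/8 = 616.125
Difference = 616.125 − 503.875 = 112.250 ms

112 ms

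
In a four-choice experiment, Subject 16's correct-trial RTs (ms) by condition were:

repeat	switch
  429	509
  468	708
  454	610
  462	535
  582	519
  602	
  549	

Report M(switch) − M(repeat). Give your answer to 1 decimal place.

69.6 ms

M(repeat) = 3546/7 = 506.571
M(switch) = 2881/5 = 576.200
Difference = 576.200 − 506.571 = 69.629 ms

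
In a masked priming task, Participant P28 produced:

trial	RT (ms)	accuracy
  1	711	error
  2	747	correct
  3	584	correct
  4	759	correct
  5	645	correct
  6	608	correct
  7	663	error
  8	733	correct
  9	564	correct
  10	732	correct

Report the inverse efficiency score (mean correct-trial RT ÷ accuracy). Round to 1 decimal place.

Correct trials (n=8): 747, 584, 759, 645, 608, 733, 564, 732
Mean correct RT = 5372/8 = 671.5000 ms
Proportion correct = 8/10
IES = 671.5000 / (8/10) = 839.375 ms

839.4 ms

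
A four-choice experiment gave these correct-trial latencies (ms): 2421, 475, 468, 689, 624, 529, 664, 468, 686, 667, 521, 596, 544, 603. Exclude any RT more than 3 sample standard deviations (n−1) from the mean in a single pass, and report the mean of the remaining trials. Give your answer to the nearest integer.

n = 14, ΣRT = 9955, M = 711.071
Σ(x−M)² = 3232718.93; s = √(3232718.93/13) = 498.669
Cutoffs: 711.071 ± 3·498.669 → [-784.9, 2207.1]
Outside: 2421 → excluded.
Retained (n=13): Σ = 7534, mean = 7534/13 = 579.538

580 ms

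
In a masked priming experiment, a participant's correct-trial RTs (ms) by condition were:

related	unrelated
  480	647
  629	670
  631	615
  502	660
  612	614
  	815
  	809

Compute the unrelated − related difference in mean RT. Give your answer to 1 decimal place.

M(related) = 2854/5 = 570.800
M(unrelated) = 4830/7 = 690.000
Difference = 690.000 − 570.800 = 119.200 ms

119.2 ms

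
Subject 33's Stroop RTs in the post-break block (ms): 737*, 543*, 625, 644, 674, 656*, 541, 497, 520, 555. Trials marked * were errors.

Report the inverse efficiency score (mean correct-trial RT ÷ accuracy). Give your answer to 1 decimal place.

Correct trials (n=7): 625, 644, 674, 541, 497, 520, 555
Mean correct RT = 4056/7 = 579.4286 ms
Proportion correct = 7/10
IES = 579.4286 / (7/10) = 827.755 ms

827.8 ms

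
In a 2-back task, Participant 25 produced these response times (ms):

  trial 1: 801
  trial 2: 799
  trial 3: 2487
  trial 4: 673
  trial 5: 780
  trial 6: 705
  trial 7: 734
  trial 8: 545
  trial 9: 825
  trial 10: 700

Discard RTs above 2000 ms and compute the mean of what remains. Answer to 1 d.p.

Excluded: 2487
Retained (n=9): Σ = 6562
Mean = 6562/9 = 729.1111

729.1 ms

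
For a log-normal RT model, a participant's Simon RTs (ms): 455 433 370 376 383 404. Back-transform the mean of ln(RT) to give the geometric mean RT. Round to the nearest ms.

ln(RT): 6.1203, 6.0707, 5.9135, 5.9296, 5.9480, 6.0014
Mean ln(RT) = 35.9836/6 = 5.99726
Geometric mean = exp(5.99726) = 402.33 ms

402 ms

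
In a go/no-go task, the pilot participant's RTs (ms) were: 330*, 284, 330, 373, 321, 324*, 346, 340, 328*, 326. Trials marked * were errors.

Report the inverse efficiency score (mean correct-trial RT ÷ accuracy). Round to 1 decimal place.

473.5 ms

Correct trials (n=7): 284, 330, 373, 321, 346, 340, 326
Mean correct RT = 2320/7 = 331.4286 ms
Proportion correct = 7/10
IES = 331.4286 / (7/10) = 473.469 ms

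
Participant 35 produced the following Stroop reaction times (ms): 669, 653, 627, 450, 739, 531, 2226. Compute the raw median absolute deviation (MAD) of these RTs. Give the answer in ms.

Sorted: 450, 531, 627, 653, 669, 739, 2226 → median = 653
|x − 653|: 16, 0, 26, 203, 86, 122, 1573
Sorted deviations: 0, 16, 26, 86, 122, 203, 1573 → MAD = 86

86 ms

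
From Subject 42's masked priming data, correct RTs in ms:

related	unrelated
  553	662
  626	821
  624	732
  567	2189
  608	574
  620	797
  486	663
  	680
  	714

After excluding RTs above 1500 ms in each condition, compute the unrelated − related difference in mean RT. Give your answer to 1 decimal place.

unrelated: exclude 2189
M(related) = 4084/7 = 583.429
M(unrelated) = 5643/8 = 705.375
Difference = 705.375 − 583.429 = 121.946 ms

121.9 ms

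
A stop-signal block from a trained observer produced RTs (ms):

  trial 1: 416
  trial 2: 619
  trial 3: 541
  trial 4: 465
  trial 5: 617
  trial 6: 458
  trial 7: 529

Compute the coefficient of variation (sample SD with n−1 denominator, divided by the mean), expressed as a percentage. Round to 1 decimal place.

n = 7, Σ = 3645, M = 520.7143
Σ(x−M)² = 37413.429; s = √(37413.429/6) = 78.9656
CV = 78.9656 / 520.7143 = 0.15165 = 15.165%

15.2%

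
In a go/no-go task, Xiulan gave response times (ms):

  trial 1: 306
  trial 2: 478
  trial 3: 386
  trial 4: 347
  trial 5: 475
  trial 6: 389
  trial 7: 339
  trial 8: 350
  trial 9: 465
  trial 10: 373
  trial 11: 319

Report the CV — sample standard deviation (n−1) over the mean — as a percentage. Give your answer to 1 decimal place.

n = 11, Σ = 4227, M = 384.2727
Σ(x−M)² = 38686.182; s = √(38686.182/10) = 62.1982
CV = 62.1982 / 384.2727 = 0.16186 = 16.186%

16.2%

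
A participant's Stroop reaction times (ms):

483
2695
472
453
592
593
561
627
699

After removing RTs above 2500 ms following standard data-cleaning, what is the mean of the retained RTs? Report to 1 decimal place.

560.0 ms

Excluded: 2695
Retained (n=8): Σ = 4480
Mean = 4480/8 = 560.0000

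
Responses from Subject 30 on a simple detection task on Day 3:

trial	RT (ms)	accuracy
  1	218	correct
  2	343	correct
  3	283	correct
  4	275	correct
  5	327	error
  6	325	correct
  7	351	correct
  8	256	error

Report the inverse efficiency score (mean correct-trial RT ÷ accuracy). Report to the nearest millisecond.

Correct trials (n=6): 218, 343, 283, 275, 325, 351
Mean correct RT = 1795/6 = 299.1667 ms
Proportion correct = 6/8
IES = 299.1667 / (6/8) = 398.889 ms

399 ms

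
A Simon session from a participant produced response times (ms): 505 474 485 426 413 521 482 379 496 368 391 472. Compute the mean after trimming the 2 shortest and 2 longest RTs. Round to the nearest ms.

Sorted: 368, 379, 391, 413, 426, 472, 474, 482, 485, 496, 505, 521
Drop lowest 2 (368, 379) and highest 2 (505, 521)
Remaining (n=8): Σ = 3639, mean = 3639/8 = 454.875

455 ms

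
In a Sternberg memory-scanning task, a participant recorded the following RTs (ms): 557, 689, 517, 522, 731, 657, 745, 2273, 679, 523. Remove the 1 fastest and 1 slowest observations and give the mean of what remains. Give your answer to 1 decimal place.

637.9 ms

Sorted: 517, 522, 523, 557, 657, 679, 689, 731, 745, 2273
Drop lowest 1 (517) and highest 1 (2273)
Remaining (n=8): Σ = 5103, mean = 5103/8 = 637.875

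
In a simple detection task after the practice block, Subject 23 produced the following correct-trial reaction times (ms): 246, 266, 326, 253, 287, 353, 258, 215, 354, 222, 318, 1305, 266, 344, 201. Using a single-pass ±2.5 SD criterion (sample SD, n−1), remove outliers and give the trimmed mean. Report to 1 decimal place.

279.2 ms

n = 15, ΣRT = 5214, M = 347.600
Σ(x−M)² = 1017179.60; s = √(1017179.60/14) = 269.547
Cutoffs: 347.600 ± 2.5·269.547 → [-326.3, 1021.5]
Outside: 1305 → excluded.
Retained (n=14): Σ = 3909, mean = 3909/14 = 279.214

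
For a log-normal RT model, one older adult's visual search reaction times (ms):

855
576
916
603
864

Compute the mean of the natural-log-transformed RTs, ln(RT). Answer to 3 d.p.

ln(RT): 6.7511, 6.3561, 6.8200, 6.4019, 6.7616
Σ ln(RT) = 33.0907
Mean = 33.0907/5 = 6.61814

6.618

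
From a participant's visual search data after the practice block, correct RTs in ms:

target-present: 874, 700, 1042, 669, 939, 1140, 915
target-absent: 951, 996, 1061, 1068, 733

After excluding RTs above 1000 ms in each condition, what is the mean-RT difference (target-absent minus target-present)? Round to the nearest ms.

target-present: exclude 1042, 1140
target-absent: exclude 1061, 1068
M(target-present) = 4097/5 = 819.400
M(target-absent) = 2680/3 = 893.333
Difference = 893.333 − 819.400 = 73.933 ms

74 ms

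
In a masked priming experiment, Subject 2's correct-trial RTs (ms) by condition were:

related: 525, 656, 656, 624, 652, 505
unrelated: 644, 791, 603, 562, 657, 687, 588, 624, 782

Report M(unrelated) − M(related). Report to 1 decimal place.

M(related) = 3618/6 = 603.000
M(unrelated) = 5938/9 = 659.778
Difference = 659.778 − 603.000 = 56.778 ms

56.8 ms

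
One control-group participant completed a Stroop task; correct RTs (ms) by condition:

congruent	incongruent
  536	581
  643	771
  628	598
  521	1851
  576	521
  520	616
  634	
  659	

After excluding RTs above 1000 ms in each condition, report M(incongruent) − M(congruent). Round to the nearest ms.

incongruent: exclude 1851
M(congruent) = 4717/8 = 589.625
M(incongruent) = 3087/5 = 617.400
Difference = 617.400 − 589.625 = 27.775 ms

28 ms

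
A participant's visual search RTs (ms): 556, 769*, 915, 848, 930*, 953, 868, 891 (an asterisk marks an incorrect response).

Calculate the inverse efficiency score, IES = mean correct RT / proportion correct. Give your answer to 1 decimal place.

Correct trials (n=6): 556, 915, 848, 953, 868, 891
Mean correct RT = 5031/6 = 838.5000 ms
Proportion correct = 6/8
IES = 838.5000 / (6/8) = 1118.000 ms

1118.0 ms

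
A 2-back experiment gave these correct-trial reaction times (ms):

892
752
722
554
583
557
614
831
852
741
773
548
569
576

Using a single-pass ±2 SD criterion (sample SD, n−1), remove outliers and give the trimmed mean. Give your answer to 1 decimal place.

683.1 ms

n = 14, ΣRT = 9564, M = 683.143
Σ(x−M)² = 201839.71; s = √(201839.71/13) = 124.604
Cutoffs: 683.143 ± 2·124.604 → [433.9, 932.4]
No RTs fall outside the cutoffs; all 14 retained. Mean = 9564/14 = 683.143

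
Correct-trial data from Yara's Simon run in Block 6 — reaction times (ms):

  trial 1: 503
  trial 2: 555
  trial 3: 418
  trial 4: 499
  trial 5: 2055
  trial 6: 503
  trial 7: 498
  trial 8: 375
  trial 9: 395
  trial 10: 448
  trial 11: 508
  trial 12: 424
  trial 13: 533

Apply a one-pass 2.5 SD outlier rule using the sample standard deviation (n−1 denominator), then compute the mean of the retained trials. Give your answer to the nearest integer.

n = 13, ΣRT = 7714, M = 593.385
Σ(x−M)² = 2350711.08; s = √(2350711.08/12) = 442.598
Cutoffs: 593.385 ± 2.5·442.598 → [-513.1, 1699.9]
Outside: 2055 → excluded.
Retained (n=12): Σ = 5659, mean = 5659/12 = 471.583

472 ms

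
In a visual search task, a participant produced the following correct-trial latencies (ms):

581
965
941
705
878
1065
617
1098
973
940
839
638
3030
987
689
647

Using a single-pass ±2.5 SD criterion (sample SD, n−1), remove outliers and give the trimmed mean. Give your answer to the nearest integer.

838 ms

n = 16, ΣRT = 15593, M = 974.562
Σ(x−M)² = 4936033.94; s = √(4936033.94/15) = 573.645
Cutoffs: 974.562 ± 2.5·573.645 → [-459.6, 2408.7]
Outside: 3030 → excluded.
Retained (n=15): Σ = 12563, mean = 12563/15 = 837.533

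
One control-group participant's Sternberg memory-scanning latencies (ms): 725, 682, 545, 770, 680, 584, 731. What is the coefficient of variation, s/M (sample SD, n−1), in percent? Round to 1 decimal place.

12.1%

n = 7, Σ = 4717, M = 673.8571
Σ(x−M)² = 39906.857; s = √(39906.857/6) = 81.5545
CV = 81.5545 / 673.8571 = 0.12103 = 12.103%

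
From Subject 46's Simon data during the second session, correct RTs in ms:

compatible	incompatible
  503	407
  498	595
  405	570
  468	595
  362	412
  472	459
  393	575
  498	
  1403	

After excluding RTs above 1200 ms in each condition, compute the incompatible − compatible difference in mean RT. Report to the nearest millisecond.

compatible: exclude 1403
M(compatible) = 3599/8 = 449.875
M(incompatible) = 3613/7 = 516.143
Difference = 516.143 − 449.875 = 66.268 ms

66 ms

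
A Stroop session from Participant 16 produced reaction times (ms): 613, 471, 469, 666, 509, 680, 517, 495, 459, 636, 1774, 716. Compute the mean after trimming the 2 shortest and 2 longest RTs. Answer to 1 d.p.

Sorted: 459, 469, 471, 495, 509, 517, 613, 636, 666, 680, 716, 1774
Drop lowest 2 (459, 469) and highest 2 (716, 1774)
Remaining (n=8): Σ = 4587, mean = 4587/8 = 573.375

573.4 ms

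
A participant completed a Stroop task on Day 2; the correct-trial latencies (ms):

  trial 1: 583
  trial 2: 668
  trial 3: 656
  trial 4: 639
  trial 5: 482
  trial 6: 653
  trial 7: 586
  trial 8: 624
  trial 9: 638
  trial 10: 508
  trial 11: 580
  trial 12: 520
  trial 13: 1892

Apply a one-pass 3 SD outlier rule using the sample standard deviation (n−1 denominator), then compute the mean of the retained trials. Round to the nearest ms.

595 ms

n = 13, ΣRT = 9029, M = 694.538
Σ(x−M)² = 1596859.23; s = √(1596859.23/12) = 364.790
Cutoffs: 694.538 ± 3·364.790 → [-399.8, 1788.9]
Outside: 1892 → excluded.
Retained (n=12): Σ = 7137, mean = 7137/12 = 594.750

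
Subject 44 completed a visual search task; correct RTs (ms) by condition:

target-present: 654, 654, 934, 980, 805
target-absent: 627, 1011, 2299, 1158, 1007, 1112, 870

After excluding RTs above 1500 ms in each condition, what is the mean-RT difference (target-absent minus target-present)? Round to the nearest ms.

159 ms

target-absent: exclude 2299
M(target-present) = 4027/5 = 805.400
M(target-absent) = 5785/6 = 964.167
Difference = 964.167 − 805.400 = 158.767 ms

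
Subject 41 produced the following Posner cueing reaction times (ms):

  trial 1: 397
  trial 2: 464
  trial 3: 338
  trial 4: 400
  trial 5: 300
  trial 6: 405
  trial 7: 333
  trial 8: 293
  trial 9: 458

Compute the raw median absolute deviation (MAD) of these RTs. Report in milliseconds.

61 ms

Sorted: 293, 300, 333, 338, 397, 400, 405, 458, 464 → median = 397
|x − 397|: 0, 67, 59, 3, 97, 8, 64, 104, 61
Sorted deviations: 0, 3, 8, 59, 61, 64, 67, 97, 104 → MAD = 61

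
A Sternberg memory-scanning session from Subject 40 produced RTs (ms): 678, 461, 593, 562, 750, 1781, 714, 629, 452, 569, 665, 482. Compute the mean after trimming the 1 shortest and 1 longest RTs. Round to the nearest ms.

610 ms

Sorted: 452, 461, 482, 562, 569, 593, 629, 665, 678, 714, 750, 1781
Drop lowest 1 (452) and highest 1 (1781)
Remaining (n=10): Σ = 6103, mean = 6103/10 = 610.300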